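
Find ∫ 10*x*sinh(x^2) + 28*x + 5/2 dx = 14*x^2 + 5*x/2 + 5*cosh(x^2) + C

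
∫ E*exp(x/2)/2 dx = exp(x/2 + 1) + C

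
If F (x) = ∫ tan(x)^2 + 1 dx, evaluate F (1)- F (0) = tan(1)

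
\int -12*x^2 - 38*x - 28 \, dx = -4*x^3 - 19*x^2 - 28*x + C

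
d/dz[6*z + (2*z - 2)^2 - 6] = 8*z - 2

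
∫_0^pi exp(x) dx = -1 + exp(pi)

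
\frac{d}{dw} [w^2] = 2*w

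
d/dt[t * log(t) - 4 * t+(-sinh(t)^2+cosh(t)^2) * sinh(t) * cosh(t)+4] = log(t) + cosh(2*t) - 3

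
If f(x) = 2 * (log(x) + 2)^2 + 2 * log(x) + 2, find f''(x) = (-4*log(x) - 6)/x^2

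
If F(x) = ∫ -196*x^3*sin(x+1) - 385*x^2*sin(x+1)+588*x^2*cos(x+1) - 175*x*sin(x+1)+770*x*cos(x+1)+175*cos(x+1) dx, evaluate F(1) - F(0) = 756*cos(2)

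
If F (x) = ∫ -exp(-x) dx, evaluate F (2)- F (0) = -1 + exp(-2)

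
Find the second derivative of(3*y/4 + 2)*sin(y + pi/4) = -3*y*sin(y + pi/4)/4 - 2*sin(y + pi/4) + 3*cos(y + pi/4)/2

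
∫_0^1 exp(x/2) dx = -2 + 2*exp(1/2)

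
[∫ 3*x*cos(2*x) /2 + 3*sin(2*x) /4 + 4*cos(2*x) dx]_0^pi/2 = 0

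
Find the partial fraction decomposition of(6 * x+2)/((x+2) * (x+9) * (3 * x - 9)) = -13/(63*(x + 9)) + 2/(21*(x + 2)) + 1/(9*(x - 3))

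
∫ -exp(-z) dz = exp(-z) + C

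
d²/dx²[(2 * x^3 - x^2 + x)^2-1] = 120*x^4 - 80*x^3 + 60*x^2 - 12*x + 2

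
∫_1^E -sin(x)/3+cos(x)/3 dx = cos(E)/3 - sin(1)/3 - cos(1)/3 + sin(E)/3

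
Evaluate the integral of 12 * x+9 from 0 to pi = 9*pi + 6*pi^2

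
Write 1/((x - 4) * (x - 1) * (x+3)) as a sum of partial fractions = 1/(28*(x + 3)) - 1/(12*(x - 1)) + 1/(21*(x - 4))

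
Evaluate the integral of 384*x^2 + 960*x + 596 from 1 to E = -1454 - 4*E + 2*(5 + 4*E)^3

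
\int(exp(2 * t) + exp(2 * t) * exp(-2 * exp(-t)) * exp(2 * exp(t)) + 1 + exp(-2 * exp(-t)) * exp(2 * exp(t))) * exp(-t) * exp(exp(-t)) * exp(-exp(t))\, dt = 2*sinh(2*sinh(t)) + C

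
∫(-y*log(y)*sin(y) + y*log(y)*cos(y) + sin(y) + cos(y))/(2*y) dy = sqrt(2)*log(y)*sin(y + pi/4)/2 + C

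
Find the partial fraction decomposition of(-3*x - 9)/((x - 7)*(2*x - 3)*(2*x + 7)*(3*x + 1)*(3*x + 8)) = 27/(25375*(3*x + 8)) - 108/(16093*(3*x + 1)) + 2/(3325*(2*x + 7)) + 54/(15125*(2*x - 3)) - 5/(24563*(x - 7))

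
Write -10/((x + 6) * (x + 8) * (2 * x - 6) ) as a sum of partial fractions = -5/(22*(x + 8)) + 5/(18*(x + 6)) - 5/(99*(x - 3))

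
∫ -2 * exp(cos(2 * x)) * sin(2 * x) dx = exp(cos(2*x)) + C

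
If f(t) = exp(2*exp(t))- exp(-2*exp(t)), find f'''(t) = (8*exp(3*t) - 12*exp(2*t) + 2*exp(t) + 2*exp(t + 4*exp(t)) + 12*exp(2*t + 4*exp(t)) + 8*exp(3*t + 4*exp(t)))*exp(-2*exp(t))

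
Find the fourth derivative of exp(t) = exp(t)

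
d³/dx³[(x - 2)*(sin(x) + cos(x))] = x*sin(x) - x*cos(x) - 5*sin(x) - cos(x)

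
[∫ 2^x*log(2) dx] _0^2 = 3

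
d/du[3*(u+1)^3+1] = 9*u^2 + 18*u + 9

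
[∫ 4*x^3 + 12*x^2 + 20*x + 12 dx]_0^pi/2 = -9 + (2 + (1 + pi/2)^2)^2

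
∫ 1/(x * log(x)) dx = log(2*log(x)) + C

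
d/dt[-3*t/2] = -3/2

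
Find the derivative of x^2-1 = 2*x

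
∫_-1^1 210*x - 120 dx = -240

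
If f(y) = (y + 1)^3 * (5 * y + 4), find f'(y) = 20*y^3 + 57*y^2 + 54*y + 17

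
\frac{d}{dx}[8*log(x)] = 8/x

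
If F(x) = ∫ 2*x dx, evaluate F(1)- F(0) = 1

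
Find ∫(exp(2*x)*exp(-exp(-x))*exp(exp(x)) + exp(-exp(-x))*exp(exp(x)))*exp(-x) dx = exp(2*sinh(x)) + C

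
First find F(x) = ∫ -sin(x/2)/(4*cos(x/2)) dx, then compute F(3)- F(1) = log(cos(3/2))/2 - log(cos(1/2))/2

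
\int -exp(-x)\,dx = exp(-x) + C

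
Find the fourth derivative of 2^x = 2^x*log(2)^4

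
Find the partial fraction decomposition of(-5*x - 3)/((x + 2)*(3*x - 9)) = -7/(15*(x + 2)) - 6/(5*(x - 3))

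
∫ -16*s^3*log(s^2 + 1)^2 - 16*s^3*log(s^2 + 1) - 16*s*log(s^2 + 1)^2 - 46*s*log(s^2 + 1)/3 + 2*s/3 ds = (s^2 + 1)*(-12*(s^2 + 1)*log(s^2 + 1) + 1)*log(s^2 + 1)/3 + C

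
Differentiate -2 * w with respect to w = -2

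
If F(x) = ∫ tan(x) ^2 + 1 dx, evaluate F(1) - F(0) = tan(1)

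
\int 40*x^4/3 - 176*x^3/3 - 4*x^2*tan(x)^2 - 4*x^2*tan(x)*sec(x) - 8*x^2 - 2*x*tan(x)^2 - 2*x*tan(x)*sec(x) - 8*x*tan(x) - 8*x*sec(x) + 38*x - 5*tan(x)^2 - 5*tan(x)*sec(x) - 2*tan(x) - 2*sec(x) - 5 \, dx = (tan(x) + sec(x))*(-4*x^2 - 2*x - 5) + 4*(2*x^2 + x - 1)*(x^3 - 6*x^2 + 3*x + 3)/3 + C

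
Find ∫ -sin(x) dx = cos(x) + C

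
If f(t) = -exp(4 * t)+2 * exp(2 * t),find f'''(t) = -64*exp(4*t) + 16*exp(2*t)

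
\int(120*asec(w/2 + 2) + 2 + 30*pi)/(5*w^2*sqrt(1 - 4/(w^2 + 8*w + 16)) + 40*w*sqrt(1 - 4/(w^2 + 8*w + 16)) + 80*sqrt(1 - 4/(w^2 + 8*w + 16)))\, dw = 3*(4*asec(w/2 + 2) + pi)^2/8 + asec(w/2 + 2)/5 + C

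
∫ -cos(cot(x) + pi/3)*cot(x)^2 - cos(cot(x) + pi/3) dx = sin(cot(x) + pi/3) + C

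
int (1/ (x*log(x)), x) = log(3*log(x)/2) + C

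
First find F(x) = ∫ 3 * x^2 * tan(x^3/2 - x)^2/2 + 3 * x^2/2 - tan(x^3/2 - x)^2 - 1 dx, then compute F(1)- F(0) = -tan(1/2)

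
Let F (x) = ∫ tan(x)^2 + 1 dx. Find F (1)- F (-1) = 2*tan(1)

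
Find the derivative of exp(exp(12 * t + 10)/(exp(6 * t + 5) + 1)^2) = 12*exp(12*t + 10 + exp(10)*exp(12*t)/(exp(10)*exp(12*t) + 2*exp(5)*exp(6*t) + 1))/(exp(15)*exp(18*t) + 3*exp(10)*exp(12*t) + 3*exp(5)*exp(6*t) + 1)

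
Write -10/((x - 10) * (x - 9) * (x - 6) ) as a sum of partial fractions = -5/(6*(x - 6)) + 10/(3*(x - 9)) - 5/(2*(x - 10))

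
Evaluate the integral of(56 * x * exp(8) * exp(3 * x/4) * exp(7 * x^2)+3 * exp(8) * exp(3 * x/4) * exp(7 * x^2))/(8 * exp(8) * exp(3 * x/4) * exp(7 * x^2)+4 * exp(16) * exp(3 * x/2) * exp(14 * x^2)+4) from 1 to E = -exp(63/4)/(1 + exp(63/4)) + exp(3*E/4 + 8 + 7*exp(2))/(1 + exp(3*E/4 + 8 + 7*exp(2)))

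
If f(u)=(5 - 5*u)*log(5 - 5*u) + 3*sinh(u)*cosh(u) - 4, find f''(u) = -(-6*u*sinh(2*u) + 6*sinh(2*u) + 5)/(u - 1)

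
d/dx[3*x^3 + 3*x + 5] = 9*x^2 + 3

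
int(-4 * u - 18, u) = -2*u^2 - 18*u + C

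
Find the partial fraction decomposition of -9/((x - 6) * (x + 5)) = 9/(11*(x + 5)) - 9/(11*(x - 6))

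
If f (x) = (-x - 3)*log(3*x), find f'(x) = (-x*log(x) - x*log(3) - x - 3)/x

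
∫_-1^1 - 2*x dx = 0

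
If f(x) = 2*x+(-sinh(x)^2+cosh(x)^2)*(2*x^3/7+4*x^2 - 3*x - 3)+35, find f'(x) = 6*x^2/7 + 8*x - 1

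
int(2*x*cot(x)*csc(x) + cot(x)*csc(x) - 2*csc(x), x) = (-2*x - 1)*csc(x) + C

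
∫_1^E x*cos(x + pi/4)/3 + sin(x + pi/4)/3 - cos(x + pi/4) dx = (-1 + E/3)*sin(pi/4 + E) + 2*sin(pi/4 + 1)/3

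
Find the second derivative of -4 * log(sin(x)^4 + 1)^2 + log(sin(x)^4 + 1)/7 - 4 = 4*(56*log(sin(x)^4 + 1)*sin(x)^4 + 224*log(sin(x)^4 + 1)*sin(x)^2 - 168*log(sin(x)^4 + 1) + 224*sin(x)^6 - 225*sin(x)^4 - 4*sin(x)^2 + 3)*sin(x)^2/(7*(sin(x)^4 + 1)^2)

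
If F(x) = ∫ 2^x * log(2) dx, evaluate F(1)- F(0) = 1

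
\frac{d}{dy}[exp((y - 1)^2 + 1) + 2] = 2*y*exp(y^2 - 2*y + 2) - 2*exp(y^2 - 2*y + 2)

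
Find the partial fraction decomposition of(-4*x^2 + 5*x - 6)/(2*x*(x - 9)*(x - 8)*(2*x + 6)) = 19/(528*(x + 3)) + 111/(176*(x - 8)) - 95/(144*(x - 9)) - 1/(144*x)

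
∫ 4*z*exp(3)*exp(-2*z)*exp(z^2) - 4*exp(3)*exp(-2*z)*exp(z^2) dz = 2*exp((z - 1)^2 + 2) + C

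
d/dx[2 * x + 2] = 2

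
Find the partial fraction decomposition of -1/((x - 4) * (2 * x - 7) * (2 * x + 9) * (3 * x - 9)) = 1/(3060*(2*x + 9)) + 1/(12*(2*x - 7)) - 1/(45*(x - 3)) - 1/(51*(x - 4))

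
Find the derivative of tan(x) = cos(x)^(-2)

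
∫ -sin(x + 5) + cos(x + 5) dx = sqrt(2)*sin(x + pi/4 + 5) + C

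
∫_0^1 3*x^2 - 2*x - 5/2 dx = -5/2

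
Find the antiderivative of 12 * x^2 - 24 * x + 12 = 4*x^3 - 12*x^2 + 12*x + C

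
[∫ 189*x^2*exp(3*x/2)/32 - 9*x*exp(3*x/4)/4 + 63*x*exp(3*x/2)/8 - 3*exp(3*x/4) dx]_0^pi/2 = -3*pi*exp(3*pi/8)/2 + 63*pi^2*exp(3*pi/4)/64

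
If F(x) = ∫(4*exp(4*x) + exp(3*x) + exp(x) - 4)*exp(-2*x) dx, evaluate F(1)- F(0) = -exp(-1) + E + 2*(E - exp(-1))^2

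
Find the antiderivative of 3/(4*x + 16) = 3*log(x + 4)/4 + C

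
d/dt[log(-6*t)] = 1/t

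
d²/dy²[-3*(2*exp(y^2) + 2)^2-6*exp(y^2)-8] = -192*y^2*exp(2*y^2) - 120*y^2*exp(y^2) - 48*exp(2*y^2) - 60*exp(y^2)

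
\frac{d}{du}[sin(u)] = cos(u)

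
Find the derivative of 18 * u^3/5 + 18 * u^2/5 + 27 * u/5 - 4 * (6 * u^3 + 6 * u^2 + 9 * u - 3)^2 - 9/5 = -864*u^5 - 1440*u^4 - 2304*u^3 - 4266*u^2/5 - 1764*u/5 + 1107/5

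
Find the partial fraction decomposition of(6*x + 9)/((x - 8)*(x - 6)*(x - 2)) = 7/(8*(x - 2)) - 45/(8*(x - 6)) + 19/(4*(x - 8))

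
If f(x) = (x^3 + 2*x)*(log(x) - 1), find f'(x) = 3*x^2*log(x) - 2*x^2 + 2*log(x)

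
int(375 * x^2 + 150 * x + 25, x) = 125*x^3 + 75*x^2 + 25*x + C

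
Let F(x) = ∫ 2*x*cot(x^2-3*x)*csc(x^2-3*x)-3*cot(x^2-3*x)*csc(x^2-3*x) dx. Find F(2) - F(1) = 0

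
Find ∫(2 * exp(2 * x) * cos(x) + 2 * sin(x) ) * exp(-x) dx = 2*sqrt(2)*sin(x + pi/4)*sinh(x) + C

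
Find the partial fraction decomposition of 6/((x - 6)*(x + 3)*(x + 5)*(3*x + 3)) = -1/(44*(x + 5)) + 1/(18*(x + 3)) - 1/(28*(x + 1)) + 2/(693*(x - 6))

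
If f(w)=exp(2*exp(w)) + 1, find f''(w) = 2*exp(w + 2*exp(w)) + 4*exp(2*w + 2*exp(w))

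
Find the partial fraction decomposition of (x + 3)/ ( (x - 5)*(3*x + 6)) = -1/(21*(x + 2)) + 8/(21*(x - 5))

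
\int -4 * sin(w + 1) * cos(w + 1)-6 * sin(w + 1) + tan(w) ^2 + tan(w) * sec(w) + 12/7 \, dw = 5*w/7 + 2*cos(w + 1)^2 + 6*cos(w + 1) + tan(w) + sec(w) + C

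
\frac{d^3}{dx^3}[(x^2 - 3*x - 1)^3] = 120*x^3 - 540*x^2 + 576*x - 54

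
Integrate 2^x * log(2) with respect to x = 2^x + C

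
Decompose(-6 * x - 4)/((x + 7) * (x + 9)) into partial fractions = -25/(x + 9) + 19/(x + 7)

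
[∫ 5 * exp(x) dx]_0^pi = -5 + 5*exp(pi)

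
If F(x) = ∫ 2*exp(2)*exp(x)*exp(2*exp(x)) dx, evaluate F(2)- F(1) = -exp(2 + 2*E) + exp(2 + 2*exp(2))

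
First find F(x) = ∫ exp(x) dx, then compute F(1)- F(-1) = E - exp(-1)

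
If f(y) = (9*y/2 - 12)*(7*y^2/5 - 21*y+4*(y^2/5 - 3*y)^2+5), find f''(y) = 72*y^3/5 - 7056*y^2/25 + 6777*y/5 - 5433/5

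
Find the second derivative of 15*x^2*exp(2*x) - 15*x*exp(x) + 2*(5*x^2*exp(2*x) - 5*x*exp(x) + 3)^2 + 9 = 800*x^4*exp(4*x) + 1600*x^3*exp(4*x) - 900*x^3*exp(3*x) + 600*x^2*exp(4*x) - 1800*x^2*exp(3*x) + 500*x^2*exp(2*x) - 600*x*exp(3*x) + 1000*x*exp(2*x) - 75*x*exp(x) + 250*exp(2*x) - 150*exp(x)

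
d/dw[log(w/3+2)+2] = 1/(w + 6)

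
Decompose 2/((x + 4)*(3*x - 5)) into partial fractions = 6/(17*(3*x - 5)) - 2/(17*(x + 4))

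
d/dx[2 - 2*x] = -2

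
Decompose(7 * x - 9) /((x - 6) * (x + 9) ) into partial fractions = 24/(5*(x + 9)) + 11/(5*(x - 6))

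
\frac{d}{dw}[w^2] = 2*w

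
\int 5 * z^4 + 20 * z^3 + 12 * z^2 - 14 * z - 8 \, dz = z^5 + 5*z^4 + 4*z^3 - 7*z^2 - 8*z + C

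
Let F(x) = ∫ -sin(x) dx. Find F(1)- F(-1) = 0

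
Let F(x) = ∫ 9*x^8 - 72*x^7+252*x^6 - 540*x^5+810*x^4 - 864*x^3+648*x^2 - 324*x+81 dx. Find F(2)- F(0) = 26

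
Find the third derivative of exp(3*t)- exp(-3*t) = (27*exp(6*t) + 27)*exp(-3*t)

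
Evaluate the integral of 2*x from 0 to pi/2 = pi^2/4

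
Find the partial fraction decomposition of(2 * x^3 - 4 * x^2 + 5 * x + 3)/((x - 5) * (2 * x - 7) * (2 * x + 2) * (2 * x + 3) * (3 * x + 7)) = -1131/(7700*(3*x + 7)) + 81/(650*(2*x + 3)) - 229/(9450*(2*x - 7)) - 1/(54*(x + 1)) + 89/(5148*(x - 5))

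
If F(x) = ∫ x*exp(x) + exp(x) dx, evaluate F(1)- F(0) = E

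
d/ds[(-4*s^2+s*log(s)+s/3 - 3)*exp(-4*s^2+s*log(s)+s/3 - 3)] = (288*s^3 - 108*s^2*log(s) - 72*s^2 + 9*s*log(s)^2 + 15*s*log(s) + 148*s - 18*log(s) - 24)*exp(-4*s^2 + s*log(s) + s/3 - 3)/9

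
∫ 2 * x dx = x^2 + C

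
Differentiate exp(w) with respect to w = exp(w)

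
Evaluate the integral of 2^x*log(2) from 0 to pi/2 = -1 + 2^(pi/2)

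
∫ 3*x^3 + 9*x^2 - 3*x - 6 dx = 3*x^4/4 + 3*x^3 - 3*x^2/2 - 6*x + C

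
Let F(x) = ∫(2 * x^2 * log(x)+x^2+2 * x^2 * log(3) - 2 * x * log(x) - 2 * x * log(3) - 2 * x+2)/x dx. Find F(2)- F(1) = -log(3) + 2*log(6)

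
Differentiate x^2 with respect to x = 2*x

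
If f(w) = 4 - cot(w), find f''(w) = -2*cos(w)/sin(w)^3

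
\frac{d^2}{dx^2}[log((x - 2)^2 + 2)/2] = (-x^2 + 4*x - 2)/(x^4 - 8*x^3 + 28*x^2 - 48*x + 36)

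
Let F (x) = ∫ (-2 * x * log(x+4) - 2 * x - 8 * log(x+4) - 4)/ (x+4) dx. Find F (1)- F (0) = -6*log(5) + 8*log(2)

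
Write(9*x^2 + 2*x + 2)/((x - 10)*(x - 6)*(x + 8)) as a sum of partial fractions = 281/(126*(x + 8)) - 169/(28*(x - 6)) + 461/(36*(x - 10))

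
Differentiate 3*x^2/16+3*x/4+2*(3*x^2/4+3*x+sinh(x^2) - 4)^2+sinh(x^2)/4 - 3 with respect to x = 6*x^3*cosh(x^2) + 9*x^3/2 + 24*x^2*cosh(x^2) + 27*x^2 + 6*x*sinh(x^2) + 4*x*sinh(2*x^2) - 63*x*cosh(x^2)/2 + 99*x/8 + 12*sinh(x^2) - 189/4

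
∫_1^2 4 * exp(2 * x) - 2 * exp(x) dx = -2*E*(-1 + E) + 2*(-1 + exp(2))*exp(2)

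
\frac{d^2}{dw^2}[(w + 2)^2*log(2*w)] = (2*w^2*log(w) + 2*w^2*log(2) + 3*w^2 + 4*w - 4)/w^2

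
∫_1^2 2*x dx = 3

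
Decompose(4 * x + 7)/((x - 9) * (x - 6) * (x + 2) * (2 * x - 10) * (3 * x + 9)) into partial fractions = -5/(5184*(x + 3)) + 1/(3696*(x + 2)) + 9/(448*(x - 5)) - 31/(1296*(x - 6)) + 43/(9504*(x - 9))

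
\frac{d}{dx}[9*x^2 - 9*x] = 18*x - 9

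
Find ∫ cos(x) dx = sin(x) + C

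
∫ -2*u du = -u^2 + C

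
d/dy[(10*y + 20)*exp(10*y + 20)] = 100*y*exp(10*y + 20) + 210*exp(10*y + 20)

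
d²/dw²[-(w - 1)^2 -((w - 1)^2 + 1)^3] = -30*w^4 + 120*w^3 - 216*w^2 + 192*w - 74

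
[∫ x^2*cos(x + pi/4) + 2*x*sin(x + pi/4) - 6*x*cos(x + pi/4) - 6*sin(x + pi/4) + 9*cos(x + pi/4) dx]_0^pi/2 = -9*sqrt(2)/2 + sqrt(2)*(-3 + pi/2)^2/2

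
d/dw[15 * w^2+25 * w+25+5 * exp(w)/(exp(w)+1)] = (30*w*exp(2*w) + 60*w*exp(w) + 30*w + 25*exp(2*w) + 55*exp(w) + 25)/(exp(2*w) + 2*exp(w) + 1)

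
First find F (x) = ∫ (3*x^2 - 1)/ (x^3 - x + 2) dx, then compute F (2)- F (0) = 2*log(2)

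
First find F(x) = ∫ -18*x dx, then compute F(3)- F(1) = -72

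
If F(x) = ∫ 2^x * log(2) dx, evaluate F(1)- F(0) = 1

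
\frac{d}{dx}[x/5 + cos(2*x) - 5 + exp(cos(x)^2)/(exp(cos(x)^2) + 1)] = (-25*E*exp(cos(2*x)/2 - 1/2)*sin(2*x) + 2*E*exp(cos(2*x)/2 - 1/2) - 10*exp(2)*exp(cos(2*x) - 1)*sin(2*x) + exp(2)*exp(cos(2*x) - 1) - 10*sin(2*x) + 1)*exp(2*sin(x)^2)/(5*(exp(sin(x)^2) + E)^2)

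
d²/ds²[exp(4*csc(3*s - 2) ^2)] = 288*(8*(tan(2)*tan(3*s) + 1)^2/(tan(3*s) - tan(2))^2 + cos(6*s - 4) + 2)*exp(8/(1 - cos(6*s - 4)))/(1 - cos(6*s - 4))^2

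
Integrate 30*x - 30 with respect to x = 15*x^2 - 30*x + C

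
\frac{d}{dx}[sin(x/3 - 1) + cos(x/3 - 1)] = sqrt(2)*cos(x/3 - 1 + pi/4)/3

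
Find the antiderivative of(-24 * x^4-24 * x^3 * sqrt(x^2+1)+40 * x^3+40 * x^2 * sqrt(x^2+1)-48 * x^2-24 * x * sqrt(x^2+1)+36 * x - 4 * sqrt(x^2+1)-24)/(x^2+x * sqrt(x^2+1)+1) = -8*x^3 + 20*x^2 - 24*x - 4*log(x + sqrt(x^2 + 1)) + C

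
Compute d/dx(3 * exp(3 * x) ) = 9*exp(3*x)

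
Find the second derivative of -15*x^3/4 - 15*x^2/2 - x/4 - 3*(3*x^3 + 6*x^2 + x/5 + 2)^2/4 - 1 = -405*x^4/2 - 540*x^3 - 1674*x^2/5 - 873*x/10 - 2553/50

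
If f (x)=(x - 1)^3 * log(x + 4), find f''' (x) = (6*x^3*log(x + 4) + 11*x^3 + 72*x^2*log(x + 4) + 102*x^2 + 288*x*log(x + 4) + 213*x + 384*log(x + 4) - 326)/(x^3 + 12*x^2 + 48*x + 64)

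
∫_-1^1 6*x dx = 0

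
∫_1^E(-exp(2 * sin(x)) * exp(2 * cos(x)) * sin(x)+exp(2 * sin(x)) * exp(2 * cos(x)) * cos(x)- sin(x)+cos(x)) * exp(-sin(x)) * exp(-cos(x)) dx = -exp(cos(1) + sin(1)) - exp(-sin(E) - cos(E)) + exp(-sin(1) - cos(1)) + exp(cos(E) + sin(E))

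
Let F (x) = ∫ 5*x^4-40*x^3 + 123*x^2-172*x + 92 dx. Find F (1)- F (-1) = 268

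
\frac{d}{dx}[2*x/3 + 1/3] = 2/3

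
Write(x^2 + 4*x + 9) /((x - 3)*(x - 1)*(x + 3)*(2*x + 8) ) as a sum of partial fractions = -9/(70*(x + 4)) + 1/(8*(x + 3)) - 7/(40*(x - 1)) + 5/(28*(x - 3))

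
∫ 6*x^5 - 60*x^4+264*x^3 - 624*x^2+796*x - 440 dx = x^6 - 12*x^5 + 66*x^4 - 208*x^3 + 398*x^2 - 440*x + C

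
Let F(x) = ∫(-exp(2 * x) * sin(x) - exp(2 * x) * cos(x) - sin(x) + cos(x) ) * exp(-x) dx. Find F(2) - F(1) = (-exp(2) + exp(-2))*sin(2) + (E - exp(-1))*sin(1)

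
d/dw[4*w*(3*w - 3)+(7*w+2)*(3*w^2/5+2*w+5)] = 63*w^2/5 + 272*w/5 + 27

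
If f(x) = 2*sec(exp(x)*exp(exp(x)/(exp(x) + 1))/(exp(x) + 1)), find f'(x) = 2*(2*exp(x) + 1)*exp(x)*exp(exp(x)/(exp(x) + 1))*sin(exp(x)*exp(exp(x)/(exp(x) + 1))/(exp(x) + 1))/((exp(3*x) + 3*exp(2*x) + 3*exp(x) + 1)*cos(exp(x)*exp(exp(x)/(exp(x) + 1))/(exp(x) + 1))^2)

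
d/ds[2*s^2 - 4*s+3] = 4*s - 4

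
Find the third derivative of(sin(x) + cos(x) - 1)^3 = -27*sqrt(2)*sin(3*x + pi/4)/2 + 24*cos(2*x) - 9*sqrt(2)*cos(x + pi/4)/2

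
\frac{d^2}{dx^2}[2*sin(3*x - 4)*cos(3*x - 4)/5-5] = -36*sin(6*x - 8)/5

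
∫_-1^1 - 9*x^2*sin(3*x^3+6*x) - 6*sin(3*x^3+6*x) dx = 0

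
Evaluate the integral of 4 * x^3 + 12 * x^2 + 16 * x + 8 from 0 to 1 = 21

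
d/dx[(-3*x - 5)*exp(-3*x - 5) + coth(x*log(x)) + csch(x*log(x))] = -(-9*x*sinh(x*log(x))^2 + exp(5)*exp(3*x)*log(x)*cosh(x*log(x)) + exp(5)*exp(3*x)*log(x) + exp(5)*exp(3*x)*cosh(x*log(x)) + exp(5)*exp(3*x) - 12*sinh(x*log(x))^2)*exp(-3*x - 5)/sinh(x*log(x))^2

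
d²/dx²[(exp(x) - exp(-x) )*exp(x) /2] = 2*exp(2*x)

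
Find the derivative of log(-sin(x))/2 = 1/(2*tan(x))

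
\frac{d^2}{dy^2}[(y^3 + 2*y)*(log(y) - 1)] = (6*y^2*log(y) - y^2 + 2)/y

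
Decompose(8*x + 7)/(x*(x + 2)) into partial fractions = 9/(2*(x + 2)) + 7/(2*x)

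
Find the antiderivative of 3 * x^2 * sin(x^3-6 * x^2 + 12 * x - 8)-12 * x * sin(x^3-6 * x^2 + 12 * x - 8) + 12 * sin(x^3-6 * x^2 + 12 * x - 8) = -cos((x - 2)^3) + C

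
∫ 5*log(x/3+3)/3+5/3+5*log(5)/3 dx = 5*(x + 9)*log(5*x/3 + 15)/3 + C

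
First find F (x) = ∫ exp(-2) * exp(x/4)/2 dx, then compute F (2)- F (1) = -2*exp(-7/4) + 2*exp(-3/2)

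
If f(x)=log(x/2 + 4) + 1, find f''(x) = -1/(x^2 + 16*x + 64)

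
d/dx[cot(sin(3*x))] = -3*cos(3*x)/sin(sin(3*x))^2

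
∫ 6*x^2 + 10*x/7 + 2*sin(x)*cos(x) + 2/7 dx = 2*x^3 + 5*x^2/7 + 2*x/7 + sin(x)^2 + C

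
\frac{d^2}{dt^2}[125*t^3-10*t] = 750*t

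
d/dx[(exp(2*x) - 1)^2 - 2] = 4*exp(4*x) - 4*exp(2*x)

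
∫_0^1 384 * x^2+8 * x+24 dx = cos(2*(-cosh(1)^2 + sinh(1)^2)) - cos(2) + 156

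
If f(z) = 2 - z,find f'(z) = -1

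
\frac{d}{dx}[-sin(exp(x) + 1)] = -exp(x)*cos(exp(x) + 1)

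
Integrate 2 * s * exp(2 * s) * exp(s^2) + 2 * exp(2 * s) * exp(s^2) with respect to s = exp(s*(s + 2)) + C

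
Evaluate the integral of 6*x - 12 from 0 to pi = -12 + 3*(-2 + pi)^2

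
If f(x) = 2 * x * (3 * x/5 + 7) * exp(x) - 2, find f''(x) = 6*x^2*exp(x)/5 + 94*x*exp(x)/5 + 152*exp(x)/5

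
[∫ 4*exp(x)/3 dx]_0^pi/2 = -4/3 + 4*exp(pi/2)/3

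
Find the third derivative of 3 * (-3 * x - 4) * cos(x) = -9*x*sin(x) - 12*sin(x) + 27*cos(x)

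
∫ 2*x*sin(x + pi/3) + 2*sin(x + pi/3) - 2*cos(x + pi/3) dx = (-2*x - 2)*cos(x + pi/3) + C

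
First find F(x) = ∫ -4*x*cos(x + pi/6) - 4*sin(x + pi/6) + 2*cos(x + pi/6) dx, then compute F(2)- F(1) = -6*sin(pi/6 + 2) + 2*sin(pi/6 + 1)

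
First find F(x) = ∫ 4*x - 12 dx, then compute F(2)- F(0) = -16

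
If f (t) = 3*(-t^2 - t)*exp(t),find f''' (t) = -3*t^2*exp(t) - 21*t*exp(t) - 27*exp(t)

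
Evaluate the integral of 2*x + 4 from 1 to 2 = 7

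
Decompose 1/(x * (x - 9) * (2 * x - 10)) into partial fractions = -1/(40*(x - 5)) + 1/(72*(x - 9)) + 1/(90*x)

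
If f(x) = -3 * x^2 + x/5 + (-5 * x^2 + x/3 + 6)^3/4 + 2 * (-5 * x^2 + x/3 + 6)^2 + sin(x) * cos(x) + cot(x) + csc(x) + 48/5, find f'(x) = -375*x^5/2 + 125*x^4/4 + 1945*x^3/3 - 2339*x^2/36 - 4631*x/9 - 2*sin(x)^2 + 86/5 - 1/tan(x)^2 - cos(x)/sin(x)^2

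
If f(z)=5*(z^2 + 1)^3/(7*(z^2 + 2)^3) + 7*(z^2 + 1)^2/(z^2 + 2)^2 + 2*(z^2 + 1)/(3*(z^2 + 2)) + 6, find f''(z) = (-2118*z^6 - 3220*z^4 + 2690*z^2 + 2756)/(21*z^10 + 210*z^8 + 840*z^6 + 1680*z^4 + 1680*z^2 + 672)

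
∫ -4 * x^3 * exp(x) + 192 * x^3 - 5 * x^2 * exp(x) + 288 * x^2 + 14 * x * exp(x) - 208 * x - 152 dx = x^2*(7 - 4*x)*exp(x) - 8*x^2 - 8*x + 12*(2*x^2 + 2*x - 3)^2 + C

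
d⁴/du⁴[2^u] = 2^u*log(2)^4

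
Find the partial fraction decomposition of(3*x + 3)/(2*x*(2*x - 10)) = 9/(10*(x - 5)) - 3/(20*x)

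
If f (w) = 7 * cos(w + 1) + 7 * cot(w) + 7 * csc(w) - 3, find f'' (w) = -7*cos(w + 1) - 7/sin(w) + 14*cos(w)/sin(w)^3 + 14/sin(w)^3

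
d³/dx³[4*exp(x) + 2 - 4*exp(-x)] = (4*exp(2*x) + 4)*exp(-x)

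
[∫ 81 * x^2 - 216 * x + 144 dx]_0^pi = 64 + (-4 + 3*pi)^3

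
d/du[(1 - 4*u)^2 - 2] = 32*u - 8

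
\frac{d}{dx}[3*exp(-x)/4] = -3*exp(-x)/4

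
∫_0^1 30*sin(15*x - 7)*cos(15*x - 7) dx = cos(14)/2 - cos(16)/2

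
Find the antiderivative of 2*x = x^2 + C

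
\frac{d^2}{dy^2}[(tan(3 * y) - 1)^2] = 54*tan(3*y)^4 - 36*tan(3*y)^3 + 72*tan(3*y)^2 - 36*tan(3*y) + 18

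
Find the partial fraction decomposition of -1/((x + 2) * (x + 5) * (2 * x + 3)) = -4/(7*(2*x + 3)) - 1/(21*(x + 5)) + 1/(3*(x + 2))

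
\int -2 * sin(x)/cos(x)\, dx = 2*log(cos(x)) + C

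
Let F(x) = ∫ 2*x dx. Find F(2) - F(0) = 4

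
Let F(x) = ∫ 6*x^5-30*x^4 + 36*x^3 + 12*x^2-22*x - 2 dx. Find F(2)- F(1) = 5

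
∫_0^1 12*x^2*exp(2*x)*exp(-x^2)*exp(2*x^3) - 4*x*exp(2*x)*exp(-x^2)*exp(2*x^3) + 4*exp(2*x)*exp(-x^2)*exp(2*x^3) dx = -2 + 2*exp(3)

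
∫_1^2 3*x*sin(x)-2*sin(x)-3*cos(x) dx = cos(1) - 4*cos(2)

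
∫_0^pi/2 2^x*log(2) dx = -1 + 2^(pi/2)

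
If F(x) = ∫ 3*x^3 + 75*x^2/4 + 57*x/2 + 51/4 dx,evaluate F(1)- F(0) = 34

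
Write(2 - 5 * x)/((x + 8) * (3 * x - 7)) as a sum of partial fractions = -29/(31*(3*x - 7)) - 42/(31*(x + 8))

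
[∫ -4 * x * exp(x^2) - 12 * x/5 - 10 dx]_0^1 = -46/5 - 2*E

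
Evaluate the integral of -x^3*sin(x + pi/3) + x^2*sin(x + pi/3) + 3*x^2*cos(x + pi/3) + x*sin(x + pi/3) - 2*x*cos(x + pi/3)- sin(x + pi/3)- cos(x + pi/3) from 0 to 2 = 3*cos(pi/3 + 2) - 1/2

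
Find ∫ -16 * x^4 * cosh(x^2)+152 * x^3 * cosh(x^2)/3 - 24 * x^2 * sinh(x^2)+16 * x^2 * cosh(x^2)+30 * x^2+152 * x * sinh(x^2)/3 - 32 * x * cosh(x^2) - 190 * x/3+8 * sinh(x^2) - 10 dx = -(4*sinh(x^2) - 5)*(2*x^3 - 19*x^2/3 - 2*x + 4) + C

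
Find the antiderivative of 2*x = x^2 + C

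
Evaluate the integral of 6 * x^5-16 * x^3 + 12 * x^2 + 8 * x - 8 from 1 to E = -1 + (-exp(3) - 2 + 2*E)^2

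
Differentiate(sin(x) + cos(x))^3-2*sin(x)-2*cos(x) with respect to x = sqrt(2)*(3*sin(3*x + pi/4) - cos(x + pi/4))/2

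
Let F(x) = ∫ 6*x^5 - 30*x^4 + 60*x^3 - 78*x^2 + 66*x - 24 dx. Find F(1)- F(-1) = -112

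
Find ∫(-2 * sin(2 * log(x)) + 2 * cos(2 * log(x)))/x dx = sqrt(2)*sin(2*log(x) + pi/4) + C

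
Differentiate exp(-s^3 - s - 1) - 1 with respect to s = (-3*s^2 - 1)*exp(-s^3 - s - 1)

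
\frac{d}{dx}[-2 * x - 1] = -2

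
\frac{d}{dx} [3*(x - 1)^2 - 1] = 6*x - 6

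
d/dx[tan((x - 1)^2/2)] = x*tan(x^2/2 - x + 1/2)^2 + x - tan(x^2/2 - x + 1/2)^2 - 1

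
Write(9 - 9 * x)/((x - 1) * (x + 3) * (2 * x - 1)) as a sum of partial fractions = -18/(7*(2*x - 1)) + 9/(7*(x + 3))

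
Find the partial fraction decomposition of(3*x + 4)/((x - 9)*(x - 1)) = -7/(8*(x - 1)) + 31/(8*(x - 9))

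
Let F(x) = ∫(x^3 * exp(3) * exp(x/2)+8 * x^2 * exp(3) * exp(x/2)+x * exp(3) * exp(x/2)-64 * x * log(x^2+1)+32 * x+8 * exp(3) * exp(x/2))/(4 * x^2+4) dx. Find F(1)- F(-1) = -5*exp(5/2)/2 + 7*exp(7/2)/2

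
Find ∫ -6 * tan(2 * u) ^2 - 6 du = -3*tan(2*u) + C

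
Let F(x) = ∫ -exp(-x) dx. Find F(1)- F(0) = -1 + exp(-1)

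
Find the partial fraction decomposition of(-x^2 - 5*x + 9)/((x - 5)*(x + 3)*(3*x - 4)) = -5/(143*(3*x - 4)) + 15/(104*(x + 3)) - 41/(88*(x - 5))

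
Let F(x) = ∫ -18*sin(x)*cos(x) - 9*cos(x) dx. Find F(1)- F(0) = -9*(sin(1) + 1)*sin(1)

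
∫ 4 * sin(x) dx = -4*cos(x) + C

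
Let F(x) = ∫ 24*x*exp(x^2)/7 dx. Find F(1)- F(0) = -12/7 + 12*E/7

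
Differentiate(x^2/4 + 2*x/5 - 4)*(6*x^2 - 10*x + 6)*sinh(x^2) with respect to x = 3*x^5*cosh(x^2) - x^4*cosh(x^2)/5 + 6*x^3*sinh(x^2) - 53*x^3*cosh(x^2) - 3*x^2*sinh(x^2)/10 + 424*x^2*cosh(x^2)/5 - 53*x*sinh(x^2) - 48*x*cosh(x^2) + 212*sinh(x^2)/5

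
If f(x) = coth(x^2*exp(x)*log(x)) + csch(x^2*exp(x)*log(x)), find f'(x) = -x*(x*log(x)*cosh(x^2*exp(x)*log(x)) + x*log(x) + 2*log(x)*cosh(x^2*exp(x)*log(x)) + 2*log(x) + cosh(x^2*exp(x)*log(x)) + 1)*exp(x)/sinh(x^2*exp(x)*log(x))^2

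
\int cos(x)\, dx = sin(x) + C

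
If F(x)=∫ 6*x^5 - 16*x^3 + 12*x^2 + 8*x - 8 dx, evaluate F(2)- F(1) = 35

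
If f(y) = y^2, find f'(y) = 2*y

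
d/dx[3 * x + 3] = 3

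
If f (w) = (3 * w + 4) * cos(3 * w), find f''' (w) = 81*w*sin(3*w) + 108*sin(3*w) - 81*cos(3*w)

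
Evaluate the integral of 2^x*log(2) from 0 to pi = -1 + 2^pi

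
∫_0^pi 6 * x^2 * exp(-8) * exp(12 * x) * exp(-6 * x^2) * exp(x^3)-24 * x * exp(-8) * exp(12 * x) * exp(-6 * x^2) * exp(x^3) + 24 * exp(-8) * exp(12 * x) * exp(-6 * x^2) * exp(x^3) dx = -2*exp(-8) + 2*exp((-2 + pi)^3)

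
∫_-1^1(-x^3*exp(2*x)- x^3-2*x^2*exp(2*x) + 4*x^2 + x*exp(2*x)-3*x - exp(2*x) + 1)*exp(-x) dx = -2*exp(-1) + 2*E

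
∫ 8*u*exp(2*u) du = (4*u - 2)*exp(2*u) + C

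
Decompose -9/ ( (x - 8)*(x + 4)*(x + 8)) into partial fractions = -9/(64*(x + 8)) + 3/(16*(x + 4)) - 3/(64*(x - 8))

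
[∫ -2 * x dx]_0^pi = -pi^2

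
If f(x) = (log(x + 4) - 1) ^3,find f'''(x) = (6*log(x + 4)^2 - 30*log(x + 4) + 30)/(x^3 + 12*x^2 + 48*x + 64)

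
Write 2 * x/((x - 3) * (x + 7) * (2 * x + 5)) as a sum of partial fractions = 20/(99*(2*x + 5)) - 7/(45*(x + 7)) + 3/(55*(x - 3))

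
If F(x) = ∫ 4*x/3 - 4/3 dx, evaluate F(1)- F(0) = -2/3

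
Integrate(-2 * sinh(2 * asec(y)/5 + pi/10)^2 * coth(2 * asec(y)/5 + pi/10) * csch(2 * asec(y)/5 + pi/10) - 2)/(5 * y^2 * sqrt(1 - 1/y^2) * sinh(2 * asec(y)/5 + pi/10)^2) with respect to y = coth(2*asec(y)/5 + pi/10) + csch(2*asec(y)/5 + pi/10) + C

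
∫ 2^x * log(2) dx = 2^x + C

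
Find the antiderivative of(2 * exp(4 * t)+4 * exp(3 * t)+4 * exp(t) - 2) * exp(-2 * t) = ((exp(t) + 2)*exp(t) - 1)^2*exp(-2*t) + C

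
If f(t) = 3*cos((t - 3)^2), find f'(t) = 6*(3 - t)*sin(t^2 - 6*t + 9)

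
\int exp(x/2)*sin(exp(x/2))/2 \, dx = -cos(exp(x/2)) + C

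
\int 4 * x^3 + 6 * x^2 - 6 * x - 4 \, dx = x^4 + 2*x^3 - 3*x^2 - 4*x + C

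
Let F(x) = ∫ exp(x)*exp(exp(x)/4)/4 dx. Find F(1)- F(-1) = -exp(exp(-1)/4) + exp(E/4)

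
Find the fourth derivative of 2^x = 2^x*log(2)^4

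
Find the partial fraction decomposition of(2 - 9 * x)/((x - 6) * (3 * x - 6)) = 4/(3*(x - 2)) - 13/(3*(x - 6))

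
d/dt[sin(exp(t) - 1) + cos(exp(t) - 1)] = sqrt(2)*exp(t)*cos(exp(t) - 1 + pi/4)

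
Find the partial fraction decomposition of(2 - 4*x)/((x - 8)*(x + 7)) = -2/(x + 7) - 2/(x - 8)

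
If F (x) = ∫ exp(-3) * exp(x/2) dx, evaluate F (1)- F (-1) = -2*exp(-7/2) + 2*exp(-5/2)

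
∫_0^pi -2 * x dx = -pi^2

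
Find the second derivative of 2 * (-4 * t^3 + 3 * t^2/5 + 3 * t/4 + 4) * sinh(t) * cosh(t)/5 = -16*t^3*sinh(2*t)/5 + 12*t^2*sinh(2*t)/25 - 48*t^2*cosh(2*t)/5 - 21*t*sinh(2*t)/5 + 24*t*cosh(2*t)/25 + 86*sinh(2*t)/25 + 3*cosh(2*t)/5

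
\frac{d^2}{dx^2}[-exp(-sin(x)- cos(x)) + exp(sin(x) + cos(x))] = (-sqrt(2)*exp(2*sin(x) + 2*cos(x))*sin(x + pi/4) - exp(2*sin(x))*exp(2*cos(x))*sin(2*x) + exp(2*sin(x))*exp(2*cos(x)) + sin(2*x) - sqrt(2)*sin(x + pi/4) - 1)*exp(-sqrt(2)*sin(x + pi/4))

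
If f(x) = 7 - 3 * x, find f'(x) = -3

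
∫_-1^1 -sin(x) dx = 0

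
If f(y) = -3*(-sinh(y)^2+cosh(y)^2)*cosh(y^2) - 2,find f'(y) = -6*y*sinh(y^2)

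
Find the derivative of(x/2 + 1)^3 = 3*x^2/8 + 3*x/2 + 3/2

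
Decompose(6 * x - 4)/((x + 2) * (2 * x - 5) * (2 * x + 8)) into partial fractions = 22/(117*(2*x - 5)) - 7/(13*(x + 4)) + 4/(9*(x + 2))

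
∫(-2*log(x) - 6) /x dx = (-log(x) - 6)*log(x) + C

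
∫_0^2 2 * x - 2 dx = 0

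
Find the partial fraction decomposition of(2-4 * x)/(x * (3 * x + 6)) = -5/(3*(x + 2)) + 1/(3*x)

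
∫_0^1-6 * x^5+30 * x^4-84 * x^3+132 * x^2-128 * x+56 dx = 20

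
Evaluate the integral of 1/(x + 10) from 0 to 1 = -log(5) + log(11/2)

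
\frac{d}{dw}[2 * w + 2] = 2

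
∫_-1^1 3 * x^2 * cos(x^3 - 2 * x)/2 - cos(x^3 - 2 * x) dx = -sin(1)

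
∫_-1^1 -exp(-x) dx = -E + exp(-1)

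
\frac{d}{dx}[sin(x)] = cos(x)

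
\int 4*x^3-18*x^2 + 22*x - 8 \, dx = x^4 - 6*x^3 + 11*x^2 - 8*x + C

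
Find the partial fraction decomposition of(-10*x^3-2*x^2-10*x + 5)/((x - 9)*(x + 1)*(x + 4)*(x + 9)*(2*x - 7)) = 7732/(37125*(2*x - 7)) + 7223/(18000*(x + 9)) - 653/(2925*(x + 4)) + 23/(2160*(x + 1)) - 7537/(25740*(x - 9))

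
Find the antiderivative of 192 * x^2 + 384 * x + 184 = 64*x^3 + 192*x^2 + 184*x + C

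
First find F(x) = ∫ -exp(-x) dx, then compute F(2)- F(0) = -1 + exp(-2)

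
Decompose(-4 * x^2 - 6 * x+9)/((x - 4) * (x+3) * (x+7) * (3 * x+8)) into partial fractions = 93/(260*(3*x + 8)) + 145/(572*(x + 7)) - 9/(28*(x + 3)) - 79/(1540*(x - 4))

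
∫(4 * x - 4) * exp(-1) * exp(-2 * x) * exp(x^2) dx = 2*exp(x^2 - 2*x - 1) + C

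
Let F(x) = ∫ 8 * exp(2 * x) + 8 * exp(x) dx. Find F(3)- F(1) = -(2 + 2*E)^2 + (2 + 2*exp(3))^2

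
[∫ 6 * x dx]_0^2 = 12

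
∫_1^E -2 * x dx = 1 - exp(2)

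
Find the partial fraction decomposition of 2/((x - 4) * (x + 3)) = -2/(7*(x + 3)) + 2/(7*(x - 4))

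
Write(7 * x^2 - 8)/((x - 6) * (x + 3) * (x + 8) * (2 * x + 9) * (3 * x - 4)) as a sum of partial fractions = -9/(4459*(3*x - 4)) - 428/(3087*(2*x + 9)) + 11/(343*(x + 8)) + 11/(351*(x + 3)) + 61/(9261*(x - 6))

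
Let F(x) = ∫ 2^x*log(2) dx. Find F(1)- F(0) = 1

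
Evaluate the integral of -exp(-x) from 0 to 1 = -1 + exp(-1)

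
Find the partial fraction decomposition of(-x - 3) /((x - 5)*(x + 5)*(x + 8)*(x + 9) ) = -3/(28*(x + 9)) + 5/(39*(x + 8)) - 1/(60*(x + 5)) - 2/(455*(x - 5))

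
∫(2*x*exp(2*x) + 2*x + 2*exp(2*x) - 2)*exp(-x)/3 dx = 4*x*sinh(x)/3 + C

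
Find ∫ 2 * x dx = x^2 + C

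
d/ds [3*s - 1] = 3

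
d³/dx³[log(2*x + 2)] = 2/(x^3 + 3*x^2 + 3*x + 1)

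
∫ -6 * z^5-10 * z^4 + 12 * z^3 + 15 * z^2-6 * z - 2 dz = -z^6 - 2*z^5 + 3*z^4 + 5*z^3 - 3*z^2 - 2*z + C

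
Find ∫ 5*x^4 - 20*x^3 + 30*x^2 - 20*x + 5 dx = x^5 - 5*x^4 + 10*x^3 - 10*x^2 + 5*x + C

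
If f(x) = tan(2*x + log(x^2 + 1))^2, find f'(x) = (4*x^2*tan(2*x + log(x^2 + 1))^3 + 4*x^2*tan(2*x + log(x^2 + 1)) + 4*x*tan(2*x + log(x^2 + 1))^3 + 4*x*tan(2*x + log(x^2 + 1)) + 4*tan(2*x + log(x^2 + 1))^3 + 4*tan(2*x + log(x^2 + 1)))/(x^2 + 1)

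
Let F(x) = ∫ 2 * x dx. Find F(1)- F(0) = 1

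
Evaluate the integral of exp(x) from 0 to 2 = -1 + exp(2)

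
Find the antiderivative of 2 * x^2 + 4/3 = 2*x^3/3 + 4*x/3 + C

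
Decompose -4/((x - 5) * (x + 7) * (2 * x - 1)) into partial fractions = 16/(135*(2*x - 1)) - 1/(45*(x + 7)) - 1/(27*(x - 5))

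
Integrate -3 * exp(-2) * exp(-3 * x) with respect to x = exp(-3*x - 2) + C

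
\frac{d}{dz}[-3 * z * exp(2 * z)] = -6*z*exp(2*z) - 3*exp(2*z)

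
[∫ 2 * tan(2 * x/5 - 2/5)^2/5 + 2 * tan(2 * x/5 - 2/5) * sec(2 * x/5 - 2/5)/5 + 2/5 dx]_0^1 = -sec(2/5) + tan(2/5) + 1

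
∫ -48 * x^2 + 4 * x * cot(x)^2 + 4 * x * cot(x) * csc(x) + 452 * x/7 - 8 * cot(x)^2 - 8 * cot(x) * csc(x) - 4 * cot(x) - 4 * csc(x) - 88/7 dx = 4*(2 - x)*(28*x^2 + 3*x + 7*cot(x) + 7*csc(x) + 14)/7 + C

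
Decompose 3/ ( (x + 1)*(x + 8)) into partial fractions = -3/(7*(x + 8)) + 3/(7*(x + 1))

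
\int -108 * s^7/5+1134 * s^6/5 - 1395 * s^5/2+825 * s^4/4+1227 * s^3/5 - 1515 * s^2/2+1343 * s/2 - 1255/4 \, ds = -27*s^8/10 + 162*s^7/5 - 465*s^6/4 + 165*s^5/4 + 1227*s^4/20 - 505*s^3/2 + 1343*s^2/4 - 1255*s/4 + C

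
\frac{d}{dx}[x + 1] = 1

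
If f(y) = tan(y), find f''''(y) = 24*tan(y)^5 + 40*tan(y)^3 + 16*tan(y)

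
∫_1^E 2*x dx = -1 + exp(2)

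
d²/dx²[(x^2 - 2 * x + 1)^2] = 12*x^2 - 24*x + 12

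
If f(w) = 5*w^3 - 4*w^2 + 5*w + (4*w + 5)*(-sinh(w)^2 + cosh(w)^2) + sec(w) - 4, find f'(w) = 15*w^2 - 8*w + tan(w)*sec(w) + 9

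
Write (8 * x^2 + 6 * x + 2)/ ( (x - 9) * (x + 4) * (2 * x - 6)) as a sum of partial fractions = 53/(91*(x + 4)) - 23/(21*(x - 3)) + 176/(39*(x - 9))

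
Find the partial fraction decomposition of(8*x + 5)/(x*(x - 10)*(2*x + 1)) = 4/(21*(2*x + 1)) + 17/(42*(x - 10)) - 1/(2*x)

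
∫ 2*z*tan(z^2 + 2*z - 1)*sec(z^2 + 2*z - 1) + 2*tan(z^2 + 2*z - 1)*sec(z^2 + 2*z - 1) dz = sec(z^2 + 2*z - 1) + C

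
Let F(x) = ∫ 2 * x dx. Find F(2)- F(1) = 3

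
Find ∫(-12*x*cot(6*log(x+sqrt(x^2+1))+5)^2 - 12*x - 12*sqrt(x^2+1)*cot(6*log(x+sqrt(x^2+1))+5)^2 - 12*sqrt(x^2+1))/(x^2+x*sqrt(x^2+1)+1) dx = 2*cot(6*log(x + sqrt(x^2 + 1)) + 5) + C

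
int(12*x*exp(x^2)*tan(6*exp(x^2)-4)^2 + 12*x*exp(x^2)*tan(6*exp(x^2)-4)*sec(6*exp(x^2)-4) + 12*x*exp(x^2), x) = tan(6*exp(x^2) - 4) + sec(6*exp(x^2) - 4) + C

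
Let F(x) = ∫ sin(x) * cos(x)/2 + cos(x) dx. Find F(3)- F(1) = -(sin(1)/2 + 1)^2 + (sin(3)/2 + 1)^2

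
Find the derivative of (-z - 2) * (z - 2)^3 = -4*z^3 + 12*z^2 - 16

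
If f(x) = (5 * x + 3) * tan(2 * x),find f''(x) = 4*(10*x*sin(2*x)/cos(2*x) + 6*sin(2*x)/cos(2*x) + 5)/cos(2*x)^2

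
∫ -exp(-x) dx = exp(-x) + C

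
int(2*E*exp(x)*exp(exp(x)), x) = 2*exp(exp(x) + 1) + C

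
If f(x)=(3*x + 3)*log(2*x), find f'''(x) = (6 - 3*x)/x^3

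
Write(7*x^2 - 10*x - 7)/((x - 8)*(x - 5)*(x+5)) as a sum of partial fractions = 109/(65*(x + 5)) - 59/(15*(x - 5)) + 361/(39*(x - 8))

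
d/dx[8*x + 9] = 8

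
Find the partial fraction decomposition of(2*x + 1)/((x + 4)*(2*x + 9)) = 16/(2*x + 9) - 7/(x + 4)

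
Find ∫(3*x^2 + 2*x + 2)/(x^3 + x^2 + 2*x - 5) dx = log(-x^3 - x^2 - 2*x + 5) + C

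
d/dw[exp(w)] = exp(w)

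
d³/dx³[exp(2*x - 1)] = 8*exp(2*x - 1)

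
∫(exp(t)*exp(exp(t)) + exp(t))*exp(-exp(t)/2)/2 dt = 2*sinh(exp(t)/2) + C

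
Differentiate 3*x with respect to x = 3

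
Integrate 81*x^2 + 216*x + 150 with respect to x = 27*x^3 + 108*x^2 + 150*x + C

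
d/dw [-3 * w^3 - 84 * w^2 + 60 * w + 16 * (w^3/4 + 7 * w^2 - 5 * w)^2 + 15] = 6*w^5 + 280*w^4 + 2976*w^3 - 3369*w^2 + 632*w + 60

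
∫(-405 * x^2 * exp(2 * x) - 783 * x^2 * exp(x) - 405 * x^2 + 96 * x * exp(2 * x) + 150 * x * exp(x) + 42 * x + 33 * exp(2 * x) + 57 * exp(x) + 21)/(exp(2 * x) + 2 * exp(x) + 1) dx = -3*((5*x - 3)*(exp(x) + 1) - exp(x))*(9*x^2 + 4*x + 1)/(exp(x) + 1) + C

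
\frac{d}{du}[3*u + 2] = 3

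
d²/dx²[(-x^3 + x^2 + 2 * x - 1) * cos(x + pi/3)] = x^3*cos(x + pi/3) + 6*x^2*sin(x + pi/3) - x^2*cos(x + pi/3) - 4*x*sin(x + pi/3) - 8*x*cos(x + pi/3) - 4*sin(x + pi/3) + 3*cos(x + pi/3)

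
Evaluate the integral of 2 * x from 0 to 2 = 4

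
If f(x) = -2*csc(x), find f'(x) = 2*cot(x)*csc(x)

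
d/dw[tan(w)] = cos(w)^(-2)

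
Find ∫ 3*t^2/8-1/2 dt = t^3/8 - t/2 + C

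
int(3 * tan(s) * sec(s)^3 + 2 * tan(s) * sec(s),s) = (sec(s)^2 + 2)*sec(s) + C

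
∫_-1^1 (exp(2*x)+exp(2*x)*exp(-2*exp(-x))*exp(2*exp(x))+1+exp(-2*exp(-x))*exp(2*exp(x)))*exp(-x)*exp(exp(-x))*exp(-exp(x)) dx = -2*exp(-E + exp(-1)) + 2*exp(E - exp(-1))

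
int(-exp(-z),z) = exp(-z) + C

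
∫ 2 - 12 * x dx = -6*x^2 + 2*x + C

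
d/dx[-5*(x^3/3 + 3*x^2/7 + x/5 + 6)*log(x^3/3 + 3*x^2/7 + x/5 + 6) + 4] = -5*x^2*log(x^3/3 + 3*x^2/7 + x/5 + 6) - 5*x^2 - 30*x*log(x^3/3 + 3*x^2/7 + x/5 + 6)/7 - 30*x/7 - log(x^3/3 + 3*x^2/7 + x/5 + 6) - 1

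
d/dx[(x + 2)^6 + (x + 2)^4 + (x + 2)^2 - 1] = 6*x^5 + 60*x^4 + 244*x^3 + 504*x^2 + 530*x + 228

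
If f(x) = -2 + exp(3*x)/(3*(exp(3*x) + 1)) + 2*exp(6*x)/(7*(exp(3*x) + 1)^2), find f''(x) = (-57*exp(9*x) + 72*exp(6*x) + 21*exp(3*x))/(7*exp(12*x) + 28*exp(9*x) + 42*exp(6*x) + 28*exp(3*x) + 7)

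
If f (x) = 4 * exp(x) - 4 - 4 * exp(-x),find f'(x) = (4*exp(2*x) + 4)*exp(-x)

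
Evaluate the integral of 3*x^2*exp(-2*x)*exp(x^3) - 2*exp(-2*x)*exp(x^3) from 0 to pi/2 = -1 + exp(-pi + pi^3/8)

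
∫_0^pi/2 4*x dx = pi^2/2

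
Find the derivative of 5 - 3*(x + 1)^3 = -9*x^2 - 18*x - 9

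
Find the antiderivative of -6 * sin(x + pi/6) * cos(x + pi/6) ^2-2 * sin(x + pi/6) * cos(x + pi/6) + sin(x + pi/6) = (cos(x + pi/6) + cos(2*x + pi/3))*cos(x + pi/6) + C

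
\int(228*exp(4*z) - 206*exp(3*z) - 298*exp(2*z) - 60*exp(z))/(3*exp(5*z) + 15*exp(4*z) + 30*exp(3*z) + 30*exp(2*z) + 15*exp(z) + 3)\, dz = (21*exp(4*z) - 144*exp(3*z) - 113*exp(2*z) + 24*exp(z) + 21)/(3*(exp(4*z) + 4*exp(3*z) + 6*exp(2*z) + 4*exp(z) + 1)) + C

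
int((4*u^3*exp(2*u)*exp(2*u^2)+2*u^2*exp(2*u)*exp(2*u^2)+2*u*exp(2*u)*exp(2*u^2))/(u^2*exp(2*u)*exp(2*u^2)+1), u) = log(u^2*exp(2*u*(u + 1)) + 1) + C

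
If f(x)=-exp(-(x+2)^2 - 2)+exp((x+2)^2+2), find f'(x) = (2*x*exp(2*x^2 + 8*x + 12) + 2*x + 4*exp(2*x^2 + 8*x + 12) + 4)*exp(-x^2 - 4*x - 6)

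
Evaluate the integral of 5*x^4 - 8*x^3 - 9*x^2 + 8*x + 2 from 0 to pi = (-2 + (-1 + pi)^2)*(-2*pi + pi^3)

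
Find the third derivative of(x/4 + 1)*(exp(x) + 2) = x*exp(x)/4 + 7*exp(x)/4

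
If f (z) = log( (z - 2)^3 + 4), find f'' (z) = (-3*z^4 + 24*z^3 - 72*z^2 + 120*z - 96)/(z^6 - 12*z^5 + 60*z^4 - 152*z^3 + 192*z^2 - 96*z + 16)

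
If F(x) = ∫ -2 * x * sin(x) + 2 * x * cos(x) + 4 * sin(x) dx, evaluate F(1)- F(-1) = -4*sin(1) + 4*cos(1)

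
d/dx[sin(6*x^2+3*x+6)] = 3*(4*x + 1)*cos(3*(2*x^2 + x + 2))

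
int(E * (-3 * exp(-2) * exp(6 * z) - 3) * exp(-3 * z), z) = -2*sinh(3*z - 1) + C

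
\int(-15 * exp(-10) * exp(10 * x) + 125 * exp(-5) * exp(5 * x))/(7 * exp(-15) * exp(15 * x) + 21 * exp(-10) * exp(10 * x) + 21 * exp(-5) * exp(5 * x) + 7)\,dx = (3*exp(5*x - 5) - 11)/(7*(2*exp(5*x - 5) + exp(10*x - 10) + 1)) + C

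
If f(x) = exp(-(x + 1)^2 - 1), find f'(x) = (-2*x - 2)*exp(-x^2 - 2*x - 2)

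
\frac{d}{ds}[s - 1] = 1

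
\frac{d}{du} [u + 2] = 1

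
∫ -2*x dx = -x^2 + C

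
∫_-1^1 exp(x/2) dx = -2*exp(-1/2) + 2*exp(1/2)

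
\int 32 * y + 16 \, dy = 16*y^2 + 16*y + C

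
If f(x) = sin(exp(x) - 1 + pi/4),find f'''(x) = -exp(3*x)*cos(exp(x) - 1 + pi/4) - 3*exp(2*x)*sin(exp(x) - 1 + pi/4) + exp(x)*cos(exp(x) - 1 + pi/4)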